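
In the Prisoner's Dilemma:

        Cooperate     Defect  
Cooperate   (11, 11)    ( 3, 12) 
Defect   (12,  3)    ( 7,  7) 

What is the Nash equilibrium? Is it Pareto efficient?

(Defect, Defect) is NE; not Pareto efficient

Work:
Defect dominates Cooperate for both players:
If P2 cooperates: Defect (12) > Cooperate (11)
If P2 defects: Defect (7) > Cooperate (3)
NE: (Defect, Defect) with payoff (7, 7)
But (Cooperate, Cooperate) = (11, 11) Pareto dominates (7, 7)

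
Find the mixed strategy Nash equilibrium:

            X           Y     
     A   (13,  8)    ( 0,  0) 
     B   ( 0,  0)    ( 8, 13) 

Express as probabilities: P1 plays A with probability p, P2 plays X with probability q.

p = 0.619, q = 0.381

Work:
Find probabilities that make opponent indifferent:
P2 chooses q to make P1 indifferent between A and B
P1 chooses p to make P2 indifferent between X and Y
Mixed NE: P1 plays (A: 0.619, B: 0.381), P2 plays (X: 0.381, Y: 0.619)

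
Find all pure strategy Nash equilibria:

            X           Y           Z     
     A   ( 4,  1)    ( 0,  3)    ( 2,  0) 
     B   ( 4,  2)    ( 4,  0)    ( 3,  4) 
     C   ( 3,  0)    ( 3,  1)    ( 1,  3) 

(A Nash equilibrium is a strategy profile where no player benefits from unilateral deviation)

Nash equilibrium: (B, Z)

Work:
Best responses:
  P1 vs X: payoffs [4, 4, 3] → best response A/B (payoff 4)
  P1 vs Y: payoffs [0, 4, 3] → best response B (payoff 4)
  P1 vs Z: payoffs [2, 3, 1] → best response B (payoff 3)
  P2 vs A: payoffs [1, 3, 0] → best response Y (payoff 3)
  P2 vs B: payoffs [2, 0, 4] → best response Z (payoff 4)
  P2 vs C: payoffs [0, 1, 3] → best response Z (payoff 3)
Mutual best responses: (B,Z) → Nash equilibria.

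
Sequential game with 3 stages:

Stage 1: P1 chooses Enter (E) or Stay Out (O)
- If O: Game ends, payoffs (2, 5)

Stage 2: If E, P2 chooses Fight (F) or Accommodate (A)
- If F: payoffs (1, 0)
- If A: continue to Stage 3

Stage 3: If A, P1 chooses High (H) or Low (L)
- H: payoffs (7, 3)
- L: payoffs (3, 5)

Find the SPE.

SPE: (E, A, H); Outcome (7, 3)

Work:
Stage 3: P1 chooses H (7 vs 3)
Stage 2: P2: F->0, A->3 (anticipating H). Choose A
Stage 1: P1: O->2, E->7 (anticipating A, H). Choose E
SPE path: E -> A -> H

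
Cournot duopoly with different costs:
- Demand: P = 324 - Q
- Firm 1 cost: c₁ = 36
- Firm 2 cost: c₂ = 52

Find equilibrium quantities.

q₁* = 101.33, q₂* = 85.33

Work:
Reaction: q₁ = (324 - 36 - q₂)/2
Reaction: q₂ = (324 - 52 - q₁)/2
Solve simultaneously:
q₁* = (324 - 2×36 + 52)/3 = 101.33
q₂* = (324 - 2×52 + 36)/3 = 85.33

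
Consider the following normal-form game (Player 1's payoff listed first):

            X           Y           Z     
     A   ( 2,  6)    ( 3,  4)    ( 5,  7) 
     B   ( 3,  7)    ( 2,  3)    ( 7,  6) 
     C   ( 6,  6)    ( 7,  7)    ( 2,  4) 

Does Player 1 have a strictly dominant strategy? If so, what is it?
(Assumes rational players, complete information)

No strictly dominant strategy exists for Player 1

Work:
A strategy strictly dominates another if it gives a strictly higher payoff against every opponent action. Compare each pair of P1's strategies column-by-column:
  A vs B: [2 vs 3, 3 vs 2, 5 vs 7] → A does not strictly dominate B (column X: 2 ≤ 3)
  A vs C: [2 vs 6, 3 vs 7, 5 vs 2] → A does not strictly dominate C (column X: 2 ≤ 6)
  B vs A: [3 vs 2, 2 vs 3, 7 vs 5] → B does not strictly dominate A (column Y: 2 ≤ 3)
  B vs C: [3 vs 6, 2 vs 7, 7 vs 2] → B does not strictly dominate C (column X: 3 ≤ 6)
  C vs A: [6 vs 2, 7 vs 3, 2 vs 5] → C does not strictly dominate A (column Z: 2 ≤ 5)
  C vs B: [6 vs 3, 7 vs 2, 2 vs 7] → C does not strictly dominate B (column Z: 2 ≤ 7)
No single strategy strictly dominates all others → no strictly dominant strategy.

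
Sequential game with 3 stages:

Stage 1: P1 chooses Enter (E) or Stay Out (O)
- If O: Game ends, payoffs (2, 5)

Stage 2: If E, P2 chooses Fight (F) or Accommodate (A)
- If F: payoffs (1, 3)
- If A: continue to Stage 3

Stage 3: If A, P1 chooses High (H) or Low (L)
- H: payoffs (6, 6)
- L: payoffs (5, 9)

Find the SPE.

SPE: (E, A, H); Outcome (6, 6)

Work:
Stage 3: P1 chooses H (6 vs 5)
Stage 2: P2: F->3, A->6 (anticipating H). Choose A
Stage 1: P1: O->2, E->6 (anticipating A, H). Choose E
SPE path: E -> A -> H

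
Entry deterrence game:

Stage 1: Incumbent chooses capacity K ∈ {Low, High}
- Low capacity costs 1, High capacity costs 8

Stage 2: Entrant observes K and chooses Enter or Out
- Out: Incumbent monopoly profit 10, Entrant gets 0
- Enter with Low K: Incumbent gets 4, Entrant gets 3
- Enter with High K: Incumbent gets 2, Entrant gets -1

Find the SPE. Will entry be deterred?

SPE: (Low, Enter|Low, Out|High); Entry not deterred. Incumbent net profit = 3, Entrant gets 3

Work:
After Low K: Entrant enters (3 > 0)
After High K: Entrant stays out (-1 < 0)
Incumbent: Low → 4−1=3, High → 10−8=2
Incumbent chooses Low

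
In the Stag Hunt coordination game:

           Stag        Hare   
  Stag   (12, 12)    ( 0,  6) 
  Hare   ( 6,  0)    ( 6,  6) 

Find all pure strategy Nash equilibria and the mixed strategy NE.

Pure NE: (Stag, Stag) and (Hare, Hare); Mixed NE: p = 0.5, q = 0.5

Work:
Check pure NE:
(Stag, Stag): (12, 12) - no unilateral deviation beneficial
(Hare, Hare): (6, 6) - no unilateral deviation beneficial
Mixed NE: P1 plays Stag with p = 0.5, P2 plays Stag with q = 0.5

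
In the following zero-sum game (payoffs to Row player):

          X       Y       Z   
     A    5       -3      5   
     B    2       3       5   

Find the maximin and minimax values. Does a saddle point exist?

Maximin = 2, Minimax = 3, Saddle: False

Work:
Row minimums: [-3, 2] → maximin = 2
Column maximums: [5, 3, 5] → minimax = 3
No saddle point (maximin ≠ minimax). Mixed strategy needed.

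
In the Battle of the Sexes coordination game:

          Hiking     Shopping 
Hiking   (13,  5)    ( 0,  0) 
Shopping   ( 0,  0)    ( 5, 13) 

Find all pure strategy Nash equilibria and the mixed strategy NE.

Pure NE: (Hiking, Hiking) and (Shopping, Shopping); Mixed NE: p = 0.7222, q = 0.2778

Work:
Check pure NE:
(Hiking, Hiking): (13, 5) - no unilateral deviation beneficial
(Shopping, Shopping): (5, 13) - no unilateral deviation beneficial
Mixed NE: P1 plays Hiking with p = 0.7222, P2 plays Hiking with q = 0.2778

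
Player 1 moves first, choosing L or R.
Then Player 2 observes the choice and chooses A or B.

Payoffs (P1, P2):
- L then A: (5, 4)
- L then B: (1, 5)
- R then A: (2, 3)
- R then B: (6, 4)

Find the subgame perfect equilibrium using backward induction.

P1 plays R, P2 plays B after L and B after R; Payoff (6, 4)

Work:
Backward induction:
After L: P2 chooses B → P1 gets 1
After R: P2 chooses B → P1 gets 6
P1 chooses R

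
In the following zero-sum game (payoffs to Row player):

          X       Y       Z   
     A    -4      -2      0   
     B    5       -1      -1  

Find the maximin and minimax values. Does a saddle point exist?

Maximin = -1, Minimax = -1, Saddle: True

Work:
Row minimums: [-4, -1] → maximin = -1
Column maximums: [5, -1, 0] → minimax = -1
Saddle point exists! Game value = -1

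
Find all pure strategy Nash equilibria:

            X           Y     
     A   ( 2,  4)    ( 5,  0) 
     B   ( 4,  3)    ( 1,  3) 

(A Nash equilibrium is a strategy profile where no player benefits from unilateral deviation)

Nash equilibrium: (B, X)

Work:
Best responses:
  P1 vs X: payoffs [2, 4] → best response B (payoff 4)
  P1 vs Y: payoffs [5, 1] → best response A (payoff 5)
  P2 vs A: payoffs [4, 0] → best response X (payoff 4)
  P2 vs B: payoffs [3, 3] → best response X/Y (payoff 3)
Mutual best responses: (B,X) → Nash equilibria.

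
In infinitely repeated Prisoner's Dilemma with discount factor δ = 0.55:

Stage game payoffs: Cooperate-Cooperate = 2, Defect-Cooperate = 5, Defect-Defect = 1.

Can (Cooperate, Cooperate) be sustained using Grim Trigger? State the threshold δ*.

δ* = 0.75; since δ = 0.55 < 0.75, cooperation cannot be sustained

Work:
For Grim Trigger:
Cooperate forever: 2/(1-δ)
Defect then punished: 5 + 1·δ/(1-δ)
Need: 2/(1-δ) ≥ 5 + 1·δ/(1-δ)
Solving: δ ≥ (T-R)/(T-P) = (5-2)/(5-1) = 0.75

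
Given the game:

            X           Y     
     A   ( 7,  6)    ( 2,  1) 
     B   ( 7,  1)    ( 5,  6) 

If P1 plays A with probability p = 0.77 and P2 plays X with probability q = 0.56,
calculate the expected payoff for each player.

E[P1] = 5.1036, E[P2] = 3.662

Work:
E[P1] = p·q·π₁(A,X) + p·(1-q)·π₁(A,Y) + (1-p)·q·π₁(B,X) + (1-p)·(1-q)·π₁(B,Y)
= 0.77·0.56·7 + 0.77·0.44·2 + 0.23·0.56·7 + 0.23·0.44·5
= 5.1036

E[P2] = 3.662 (similar calculation)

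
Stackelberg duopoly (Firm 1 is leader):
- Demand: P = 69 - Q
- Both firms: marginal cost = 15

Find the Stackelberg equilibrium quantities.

q₁* (leader) = 27.0, q₂* (follower) = 13.5

Work:
Follower's reaction: q₂ = (a - c - q₁)/2
Leader substitutes: π₁ = q₁·(a - q₁ - (a-c-q₁)/2 - c)
FOC: q₁* = (69 - 15)/2 = 27.00
Then: q₂* = (69 - 15 - 27.0)/2 = 13.50
Leader has first-mover advantage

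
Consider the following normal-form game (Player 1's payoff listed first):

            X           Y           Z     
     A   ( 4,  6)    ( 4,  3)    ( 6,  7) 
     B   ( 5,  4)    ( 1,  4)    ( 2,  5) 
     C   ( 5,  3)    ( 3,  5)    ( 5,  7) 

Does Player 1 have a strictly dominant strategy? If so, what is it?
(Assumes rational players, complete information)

No strictly dominant strategy exists for Player 1

Work:
A strategy strictly dominates another if it gives a strictly higher payoff against every opponent action. Compare each pair of P1's strategies column-by-column:
  A vs B: [4 vs 5, 4 vs 1, 6 vs 2] → A does not strictly dominate B (column X: 4 ≤ 5)
  A vs C: [4 vs 5, 4 vs 3, 6 vs 5] → A does not strictly dominate C (column X: 4 ≤ 5)
  B vs A: [5 vs 4, 1 vs 4, 2 vs 6] → B does not strictly dominate A (column Y: 1 ≤ 4)
  B vs C: [5 vs 5, 1 vs 3, 2 vs 5] → B does not strictly dominate C (column X: 5 ≤ 5)
  C vs A: [5 vs 4, 3 vs 4, 5 vs 6] → C does not strictly dominate A (column Y: 3 ≤ 4)
  C vs B: [5 vs 5, 3 vs 1, 5 vs 2] → C does not strictly dominate B (column X: 5 ≤ 5)
No single strategy strictly dominates all others → no strictly dominant strategy.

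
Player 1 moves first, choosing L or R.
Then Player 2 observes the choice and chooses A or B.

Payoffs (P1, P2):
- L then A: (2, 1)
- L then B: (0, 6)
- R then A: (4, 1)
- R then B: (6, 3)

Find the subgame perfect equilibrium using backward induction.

P1 plays R, P2 plays B after L and B after R; Payoff (6, 3)

Work:
Backward induction:
After L: P2 chooses B → P1 gets 0
After R: P2 chooses B → P1 gets 6
P1 chooses R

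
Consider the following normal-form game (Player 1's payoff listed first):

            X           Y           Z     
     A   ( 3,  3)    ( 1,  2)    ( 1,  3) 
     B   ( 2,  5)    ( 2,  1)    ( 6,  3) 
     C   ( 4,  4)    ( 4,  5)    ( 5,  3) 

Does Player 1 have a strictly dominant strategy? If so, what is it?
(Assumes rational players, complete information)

No strictly dominant strategy exists for Player 1

Work:
A strategy strictly dominates another if it gives a strictly higher payoff against every opponent action. Compare each pair of P1's strategies column-by-column:
  A vs B: [3 vs 2, 1 vs 2, 1 vs 6] → A does not strictly dominate B (column Y: 1 ≤ 2)
  A vs C: [3 vs 4, 1 vs 4, 1 vs 5] → A does not strictly dominate C (column X: 3 ≤ 4)
  B vs A: [2 vs 3, 2 vs 1, 6 vs 1] → B does not strictly dominate A (column X: 2 ≤ 3)
  B vs C: [2 vs 4, 2 vs 4, 6 vs 5] → B does not strictly dominate C (column X: 2 ≤ 4)
  C vs A: [4 vs 3, 4 vs 1, 5 vs 1] → C strictly dominates A
  C vs B: [4 vs 2, 4 vs 2, 5 vs 6] → C does not strictly dominate B (column Z: 5 ≤ 6)
No single strategy strictly dominates all others → no strictly dominant strategy.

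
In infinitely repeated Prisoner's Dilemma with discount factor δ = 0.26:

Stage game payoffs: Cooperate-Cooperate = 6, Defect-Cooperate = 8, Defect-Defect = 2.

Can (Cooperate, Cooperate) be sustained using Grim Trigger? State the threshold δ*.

δ* = 0.3333; since δ = 0.26 < 0.3333, cooperation cannot be sustained

Work:
For Grim Trigger:
Cooperate forever: 6/(1-δ)
Defect then punished: 8 + 2·δ/(1-δ)
Need: 6/(1-δ) ≥ 8 + 2·δ/(1-δ)
Solving: δ ≥ (T-R)/(T-P) = (8-6)/(8-2) = 0.3333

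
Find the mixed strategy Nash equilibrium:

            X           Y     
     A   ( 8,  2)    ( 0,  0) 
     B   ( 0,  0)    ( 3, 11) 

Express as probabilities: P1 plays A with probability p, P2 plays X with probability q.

p = 0.8462, q = 0.2727

Work:
Find probabilities that make opponent indifferent:
P2 chooses q to make P1 indifferent between A and B
P1 chooses p to make P2 indifferent between X and Y
Mixed NE: P1 plays (A: 0.8462, B: 0.1538), P2 plays (X: 0.2727, Y: 0.7273)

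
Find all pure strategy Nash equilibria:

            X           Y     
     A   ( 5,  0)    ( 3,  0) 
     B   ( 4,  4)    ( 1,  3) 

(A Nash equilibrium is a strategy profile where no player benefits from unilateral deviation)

Nash equilibrium: (A, X), (A, Y)

Work:
Best responses:
  P1 vs X: payoffs [5, 4] → best response A (payoff 5)
  P1 vs Y: payoffs [3, 1] → best response A (payoff 3)
  P2 vs A: payoffs [0, 0] → best response X/Y (payoff 0)
  P2 vs B: payoffs [4, 3] → best response X (payoff 4)
Mutual best responses: (A,X), (A,Y) → Nash equilibria.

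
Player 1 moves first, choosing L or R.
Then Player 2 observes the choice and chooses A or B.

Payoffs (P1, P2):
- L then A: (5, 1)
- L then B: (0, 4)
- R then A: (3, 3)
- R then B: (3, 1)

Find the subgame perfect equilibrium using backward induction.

P1 plays R, P2 plays B after L and A after R; Payoff (3, 3)

Work:
Backward induction:
After L: P2 chooses B → P1 gets 0
After R: P2 chooses A → P1 gets 3
P1 chooses R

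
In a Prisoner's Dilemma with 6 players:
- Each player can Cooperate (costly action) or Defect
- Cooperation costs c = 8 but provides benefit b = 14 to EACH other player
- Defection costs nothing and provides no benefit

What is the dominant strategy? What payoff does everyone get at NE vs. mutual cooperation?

Dominant: Defect; NE payoff = 0; Coop payoff = 62

Work:
Defect dominates (saves cost c = 8, benefit to others is external)
NE: All defect → everyone gets 0
If all cooperate: each receives (5)×14 - 8 = 62
Social dilemma: 62 > 0 but NE gives 0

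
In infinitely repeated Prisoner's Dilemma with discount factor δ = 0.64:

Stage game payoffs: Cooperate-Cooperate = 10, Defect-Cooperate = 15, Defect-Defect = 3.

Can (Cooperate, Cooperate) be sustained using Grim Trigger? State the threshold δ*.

δ* = 0.4167; since δ = 0.64 ≥ 0.4167, cooperation can be sustained

Work:
For Grim Trigger:
Cooperate forever: 10/(1-δ)
Defect then punished: 15 + 3·δ/(1-δ)
Need: 10/(1-δ) ≥ 15 + 3·δ/(1-δ)
Solving: δ ≥ (T-R)/(T-P) = (15-10)/(15-3) = 0.4167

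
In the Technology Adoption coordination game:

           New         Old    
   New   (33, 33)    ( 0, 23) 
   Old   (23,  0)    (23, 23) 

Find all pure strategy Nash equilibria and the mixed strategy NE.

Pure NE: (New, New) and (Old, Old); Mixed NE: p = 0.697, q = 0.697

Work:
Check pure NE:
(New, New): (33, 33) - no unilateral deviation beneficial
(Old, Old): (23, 23) - no unilateral deviation beneficial
Mixed NE: P1 plays New with p = 0.697, P2 plays New with q = 0.697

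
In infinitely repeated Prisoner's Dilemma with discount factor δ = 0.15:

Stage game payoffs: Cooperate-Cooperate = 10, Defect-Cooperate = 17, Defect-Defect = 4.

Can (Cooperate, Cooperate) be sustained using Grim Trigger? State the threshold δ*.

δ* = 0.5385; since δ = 0.15 < 0.5385, cooperation cannot be sustained

Work:
For Grim Trigger:
Cooperate forever: 10/(1-δ)
Defect then punished: 17 + 4·δ/(1-δ)
Need: 10/(1-δ) ≥ 17 + 4·δ/(1-δ)
Solving: δ ≥ (T-R)/(T-P) = (17-10)/(17-4) = 0.5385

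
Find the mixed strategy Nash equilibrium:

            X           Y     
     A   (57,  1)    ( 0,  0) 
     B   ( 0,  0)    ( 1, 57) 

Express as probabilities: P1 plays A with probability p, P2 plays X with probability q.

p = 0.9828, q = 0.0172

Work:
Find probabilities that make opponent indifferent:
P2 chooses q to make P1 indifferent between A and B
P1 chooses p to make P2 indifferent between X and Y
Mixed NE: P1 plays (A: 0.9828, B: 0.0172), P2 plays (X: 0.0172, Y: 0.9828)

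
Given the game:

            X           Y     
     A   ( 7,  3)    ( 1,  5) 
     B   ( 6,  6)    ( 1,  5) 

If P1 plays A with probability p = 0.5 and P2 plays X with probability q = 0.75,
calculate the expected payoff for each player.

E[P1] = 5.125, E[P2] = 4.625

Work:
E[P1] = p·q·π₁(A,X) + p·(1-q)·π₁(A,Y) + (1-p)·q·π₁(B,X) + (1-p)·(1-q)·π₁(B,Y)
= 0.5·0.75·7 + 0.5·0.25·1 + 0.5·0.75·6 + 0.5·0.25·1
= 5.125

E[P2] = 4.625 (similar calculation)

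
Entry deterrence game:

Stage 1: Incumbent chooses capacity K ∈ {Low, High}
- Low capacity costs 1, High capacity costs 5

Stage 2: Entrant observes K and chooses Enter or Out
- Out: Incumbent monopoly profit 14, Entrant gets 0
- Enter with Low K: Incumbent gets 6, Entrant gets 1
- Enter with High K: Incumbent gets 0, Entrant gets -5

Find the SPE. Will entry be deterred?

SPE: (High, Enter|Low, Out|High); Entry deterred. Incumbent net profit = 9

Work:
After Low K: Entrant enters (1 > 0)
After High K: Entrant stays out (-5 < 0)
Incumbent: Low → 6−1=5, High → 14−5=9
Incumbent chooses High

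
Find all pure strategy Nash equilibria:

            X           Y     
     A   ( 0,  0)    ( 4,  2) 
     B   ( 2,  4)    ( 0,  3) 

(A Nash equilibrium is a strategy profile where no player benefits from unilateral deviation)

Nash equilibrium: (A, Y), (B, X)

Work:
Best responses:
  P1 vs X: payoffs [0, 2] → best response B (payoff 2)
  P1 vs Y: payoffs [4, 0] → best response A (payoff 4)
  P2 vs A: payoffs [0, 2] → best response Y (payoff 2)
  P2 vs B: payoffs [4, 3] → best response X (payoff 4)
Mutual best responses: (A,Y), (B,X) → Nash equilibria.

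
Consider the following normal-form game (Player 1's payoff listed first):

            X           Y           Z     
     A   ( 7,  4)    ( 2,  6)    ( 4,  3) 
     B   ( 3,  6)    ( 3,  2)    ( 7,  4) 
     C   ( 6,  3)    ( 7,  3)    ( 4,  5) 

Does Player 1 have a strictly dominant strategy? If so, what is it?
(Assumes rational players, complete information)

No strictly dominant strategy exists for Player 1

Work:
A strategy strictly dominates another if it gives a strictly higher payoff against every opponent action. Compare each pair of P1's strategies column-by-column:
  A vs B: [7 vs 3, 2 vs 3, 4 vs 7] → A does not strictly dominate B (column Y: 2 ≤ 3)
  A vs C: [7 vs 6, 2 vs 7, 4 vs 4] → A does not strictly dominate C (column Y: 2 ≤ 7)
  B vs A: [3 vs 7, 3 vs 2, 7 vs 4] → B does not strictly dominate A (column X: 3 ≤ 7)
  B vs C: [3 vs 6, 3 vs 7, 7 vs 4] → B does not strictly dominate C (column X: 3 ≤ 6)
  C vs A: [6 vs 7, 7 vs 2, 4 vs 4] → C does not strictly dominate A (column X: 6 ≤ 7)
  C vs B: [6 vs 3, 7 vs 3, 4 vs 7] → C does not strictly dominate B (column Z: 4 ≤ 7)
No single strategy strictly dominates all others → no strictly dominant strategy.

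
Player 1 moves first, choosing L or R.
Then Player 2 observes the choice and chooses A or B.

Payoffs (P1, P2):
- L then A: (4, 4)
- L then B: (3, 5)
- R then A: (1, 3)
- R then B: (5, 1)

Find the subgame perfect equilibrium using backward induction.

P1 plays L, P2 plays B after L and A after R; Payoff (3, 5)

Work:
Backward induction:
After L: P2 chooses B → P1 gets 3
After R: P2 chooses A → P1 gets 1
P1 chooses L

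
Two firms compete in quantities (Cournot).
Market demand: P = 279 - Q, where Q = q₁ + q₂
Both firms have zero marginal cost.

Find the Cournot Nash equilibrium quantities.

q₁* = q₂* = 93.0; P* = 93.0

Work:
Profit: π_i = P·q_i = (a - q_i - q_j)·q_i
FOC: ∂π_i/∂q_i = a - 2q_i - q_j = 0
Reaction function: q_i = (279 - q_j)/2
Symmetry: q* = 279/3 = 93.0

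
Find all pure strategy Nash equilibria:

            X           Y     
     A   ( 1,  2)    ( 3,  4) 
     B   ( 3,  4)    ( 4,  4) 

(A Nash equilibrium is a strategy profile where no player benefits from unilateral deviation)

Nash equilibrium: (B, X), (B, Y)

Work:
Best responses:
  P1 vs X: payoffs [1, 3] → best response B (payoff 3)
  P1 vs Y: payoffs [3, 4] → best response B (payoff 4)
  P2 vs A: payoffs [2, 4] → best response Y (payoff 4)
  P2 vs B: payoffs [4, 4] → best response X/Y (payoff 4)
Mutual best responses: (B,X), (B,Y) → Nash equilibria.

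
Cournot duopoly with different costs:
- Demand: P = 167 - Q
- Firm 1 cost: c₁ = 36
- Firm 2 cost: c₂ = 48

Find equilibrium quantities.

q₁* = 47.67, q₂* = 35.67

Work:
Reaction: q₁ = (167 - 36 - q₂)/2
Reaction: q₂ = (167 - 48 - q₁)/2
Solve simultaneously:
q₁* = (167 - 2×36 + 48)/3 = 47.67
q₂* = (167 - 2×48 + 36)/3 = 35.67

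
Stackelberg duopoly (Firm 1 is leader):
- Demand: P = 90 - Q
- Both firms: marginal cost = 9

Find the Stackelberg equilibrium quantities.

q₁* (leader) = 40.5, q₂* (follower) = 20.25

Work:
Follower's reaction: q₂ = (a - c - q₁)/2
Leader substitutes: π₁ = q₁·(a - q₁ - (a-c-q₁)/2 - c)
FOC: q₁* = (90 - 9)/2 = 40.50
Then: q₂* = (90 - 9 - 40.5)/2 = 20.25
Leader has first-mover advantage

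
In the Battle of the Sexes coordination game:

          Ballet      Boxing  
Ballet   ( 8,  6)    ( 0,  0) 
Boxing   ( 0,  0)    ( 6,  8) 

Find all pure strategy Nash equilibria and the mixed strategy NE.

Pure NE: (Ballet, Ballet) and (Boxing, Boxing); Mixed NE: p = 0.5714, q = 0.4286

Work:
Check pure NE:
(Ballet, Ballet): (8, 6) - no unilateral deviation beneficial
(Boxing, Boxing): (6, 8) - no unilateral deviation beneficial
Mixed NE: P1 plays Ballet with p = 0.5714, P2 plays Ballet with q = 0.4286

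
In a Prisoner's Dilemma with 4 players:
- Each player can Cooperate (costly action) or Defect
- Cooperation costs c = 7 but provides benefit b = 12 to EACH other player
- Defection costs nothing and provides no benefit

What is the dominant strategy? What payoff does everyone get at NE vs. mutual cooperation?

Dominant: Defect; NE payoff = 0; Coop payoff = 29

Work:
Defect dominates (saves cost c = 7, benefit to others is external)
NE: All defect → everyone gets 0
If all cooperate: each receives (3)×12 - 7 = 29
Social dilemma: 29 > 0 but NE gives 0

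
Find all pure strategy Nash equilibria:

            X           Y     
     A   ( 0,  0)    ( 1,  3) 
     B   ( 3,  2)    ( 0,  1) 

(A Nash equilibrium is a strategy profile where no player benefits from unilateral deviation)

Nash equilibrium: (A, Y), (B, X)

Work:
Best responses:
  P1 vs X: payoffs [0, 3] → best response B (payoff 3)
  P1 vs Y: payoffs [1, 0] → best response A (payoff 1)
  P2 vs A: payoffs [0, 3] → best response Y (payoff 3)
  P2 vs B: payoffs [2, 1] → best response X (payoff 2)
Mutual best responses: (A,Y), (B,X) → Nash equilibria.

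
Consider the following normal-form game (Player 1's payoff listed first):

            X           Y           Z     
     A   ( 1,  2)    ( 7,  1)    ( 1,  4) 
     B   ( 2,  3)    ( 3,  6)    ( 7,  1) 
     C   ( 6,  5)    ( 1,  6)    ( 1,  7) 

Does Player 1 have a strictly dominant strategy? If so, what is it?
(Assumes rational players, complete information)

No strictly dominant strategy exists for Player 1

Work:
A strategy strictly dominates another if it gives a strictly higher payoff against every opponent action. Compare each pair of P1's strategies column-by-column:
  A vs B: [1 vs 2, 7 vs 3, 1 vs 7] → A does not strictly dominate B (column X: 1 ≤ 2)
  A vs C: [1 vs 6, 7 vs 1, 1 vs 1] → A does not strictly dominate C (column X: 1 ≤ 6)
  B vs A: [2 vs 1, 3 vs 7, 7 vs 1] → B does not strictly dominate A (column Y: 3 ≤ 7)
  B vs C: [2 vs 6, 3 vs 1, 7 vs 1] → B does not strictly dominate C (column X: 2 ≤ 6)
  C vs A: [6 vs 1, 1 vs 7, 1 vs 1] → C does not strictly dominate A (column Y: 1 ≤ 7)
  C vs B: [6 vs 2, 1 vs 3, 1 vs 7] → C does not strictly dominate B (column Y: 1 ≤ 3)
No single strategy strictly dominates all others → no strictly dominant strategy.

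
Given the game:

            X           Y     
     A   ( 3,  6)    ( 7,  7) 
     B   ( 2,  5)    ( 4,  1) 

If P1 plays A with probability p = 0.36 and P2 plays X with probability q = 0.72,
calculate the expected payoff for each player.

E[P1] = 3.1216, E[P2] = 4.744

Work:
E[P1] = p·q·π₁(A,X) + p·(1-q)·π₁(A,Y) + (1-p)·q·π₁(B,X) + (1-p)·(1-q)·π₁(B,Y)
= 0.36·0.72·3 + 0.36·0.28·7 + 0.64·0.72·2 + 0.64·0.28·4
= 3.1216

E[P2] = 4.744 (similar calculation)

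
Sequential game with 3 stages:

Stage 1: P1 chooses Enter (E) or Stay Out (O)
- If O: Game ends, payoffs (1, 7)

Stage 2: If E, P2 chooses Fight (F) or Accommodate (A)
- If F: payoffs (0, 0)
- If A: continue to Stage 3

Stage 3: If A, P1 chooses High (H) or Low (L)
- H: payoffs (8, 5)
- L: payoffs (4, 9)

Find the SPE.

SPE: (E, A, H); Outcome (8, 5)

Work:
Stage 3: P1 chooses H (8 vs 4)
Stage 2: P2: F->0, A->5 (anticipating H). Choose A
Stage 1: P1: O->1, E->8 (anticipating A, H). Choose E
SPE path: E -> A -> H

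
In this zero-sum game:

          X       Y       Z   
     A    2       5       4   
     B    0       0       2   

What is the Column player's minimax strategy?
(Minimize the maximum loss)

Column should play X, value = 2

Work:
Column player minimizes Row's maximum payoff:
Column X: max payoff to Row = 2
Column Y: max payoff to Row = 5
Column Z: max payoff to Row = 4
Minimum is 2, achieved by column X.
Minimax strategy: X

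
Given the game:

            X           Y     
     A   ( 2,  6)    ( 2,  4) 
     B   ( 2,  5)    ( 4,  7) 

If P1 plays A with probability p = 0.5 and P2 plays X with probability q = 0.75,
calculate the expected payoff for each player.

E[P1] = 2.25, E[P2] = 5.5

Work:
E[P1] = p·q·π₁(A,X) + p·(1-q)·π₁(A,Y) + (1-p)·q·π₁(B,X) + (1-p)·(1-q)·π₁(B,Y)
= 0.5·0.75·2 + 0.5·0.25·2 + 0.5·0.75·2 + 0.5·0.25·4
= 2.25

E[P2] = 5.5 (similar calculation)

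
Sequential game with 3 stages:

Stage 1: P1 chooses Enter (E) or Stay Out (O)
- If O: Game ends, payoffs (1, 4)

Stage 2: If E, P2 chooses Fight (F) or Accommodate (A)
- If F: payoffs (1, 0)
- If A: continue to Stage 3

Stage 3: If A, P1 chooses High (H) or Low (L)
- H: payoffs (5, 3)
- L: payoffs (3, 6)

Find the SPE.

SPE: (E, A, H); Outcome (5, 3)

Work:
Stage 3: P1 chooses H (5 vs 3)
Stage 2: P2: F->0, A->3 (anticipating H). Choose A
Stage 1: P1: O->1, E->5 (anticipating A, H). Choose E
SPE path: E -> A -> H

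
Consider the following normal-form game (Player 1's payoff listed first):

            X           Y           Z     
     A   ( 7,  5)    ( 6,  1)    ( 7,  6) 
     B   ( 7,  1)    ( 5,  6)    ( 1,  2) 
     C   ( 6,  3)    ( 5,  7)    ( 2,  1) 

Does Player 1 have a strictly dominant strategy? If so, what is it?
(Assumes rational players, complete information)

No strictly dominant strategy exists for Player 1

Work:
A strategy strictly dominates another if it gives a strictly higher payoff against every opponent action. Compare each pair of P1's strategies column-by-column:
  A vs B: [7 vs 7, 6 vs 5, 7 vs 1] → A does not strictly dominate B (column X: 7 ≤ 7)
  A vs C: [7 vs 6, 6 vs 5, 7 vs 2] → A strictly dominates C
  B vs A: [7 vs 7, 5 vs 6, 1 vs 7] → B does not strictly dominate A (column X: 7 ≤ 7)
  B vs C: [7 vs 6, 5 vs 5, 1 vs 2] → B does not strictly dominate C (column Y: 5 ≤ 5)
  C vs A: [6 vs 7, 5 vs 6, 2 vs 7] → C does not strictly dominate A (column X: 6 ≤ 7)
  C vs B: [6 vs 7, 5 vs 5, 2 vs 1] → C does not strictly dominate B (column X: 6 ≤ 7)
No single strategy strictly dominates all others → no strictly dominant strategy.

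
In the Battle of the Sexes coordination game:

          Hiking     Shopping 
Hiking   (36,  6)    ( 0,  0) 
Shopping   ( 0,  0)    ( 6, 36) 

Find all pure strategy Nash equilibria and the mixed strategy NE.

Pure NE: (Hiking, Hiking) and (Shopping, Shopping); Mixed NE: p = 0.8571, q = 0.1429

Work:
Check pure NE:
(Hiking, Hiking): (36, 6) - no unilateral deviation beneficial
(Shopping, Shopping): (6, 36) - no unilateral deviation beneficial
Mixed NE: P1 plays Hiking with p = 0.8571, P2 plays Hiking with q = 0.1429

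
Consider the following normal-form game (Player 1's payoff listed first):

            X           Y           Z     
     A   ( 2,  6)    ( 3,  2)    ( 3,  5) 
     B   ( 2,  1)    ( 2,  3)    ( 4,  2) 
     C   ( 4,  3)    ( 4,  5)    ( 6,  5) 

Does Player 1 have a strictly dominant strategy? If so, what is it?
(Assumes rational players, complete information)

Yes, Player 1's strictly dominant strategy is C

Work:
A strategy strictly dominates another if it gives a strictly higher payoff against every opponent action. Compare each pair of P1's strategies column-by-column:
  A vs B: [2 vs 2, 3 vs 2, 3 vs 4] → A does not strictly dominate B (column X: 2 ≤ 2)
  A vs C: [2 vs 4, 3 vs 4, 3 vs 6] → A does not strictly dominate C (column X: 2 ≤ 4)
  B vs A: [2 vs 2, 2 vs 3, 4 vs 3] → B does not strictly dominate A (column X: 2 ≤ 2)
  B vs C: [2 vs 4, 2 vs 4, 4 vs 6] → B does not strictly dominate C (column X: 2 ≤ 4)
  C vs A: [4 vs 2, 4 vs 3, 6 vs 3] → C strictly dominates A
  C vs B: [4 vs 2, 4 vs 2, 6 vs 4] → C strictly dominates B
C strictly dominates every other strategy → strictly dominant.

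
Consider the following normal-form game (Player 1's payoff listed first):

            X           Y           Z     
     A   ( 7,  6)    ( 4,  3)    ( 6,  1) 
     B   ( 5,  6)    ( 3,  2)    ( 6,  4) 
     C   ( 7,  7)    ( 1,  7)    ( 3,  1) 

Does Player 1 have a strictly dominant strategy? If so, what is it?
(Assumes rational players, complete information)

No strictly dominant strategy exists for Player 1

Work:
A strategy strictly dominates another if it gives a strictly higher payoff against every opponent action. Compare each pair of P1's strategies column-by-column:
  A vs B: [7 vs 5, 4 vs 3, 6 vs 6] → A does not strictly dominate B (column Z: 6 ≤ 6)
  A vs C: [7 vs 7, 4 vs 1, 6 vs 3] → A does not strictly dominate C (column X: 7 ≤ 7)
  B vs A: [5 vs 7, 3 vs 4, 6 vs 6] → B does not strictly dominate A (column X: 5 ≤ 7)
  B vs C: [5 vs 7, 3 vs 1, 6 vs 3] → B does not strictly dominate C (column X: 5 ≤ 7)
  C vs A: [7 vs 7, 1 vs 4, 3 vs 6] → C does not strictly dominate A (column X: 7 ≤ 7)
  C vs B: [7 vs 5, 1 vs 3, 3 vs 6] → C does not strictly dominate B (column Y: 1 ≤ 3)
No single strategy strictly dominates all others → no strictly dominant strategy.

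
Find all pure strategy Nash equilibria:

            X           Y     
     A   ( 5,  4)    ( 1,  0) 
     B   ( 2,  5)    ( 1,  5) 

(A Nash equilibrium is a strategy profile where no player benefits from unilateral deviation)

Nash equilibrium: (A, X), (B, Y)

Work:
Best responses:
  P1 vs X: payoffs [5, 2] → best response A (payoff 5)
  P1 vs Y: payoffs [1, 1] → best response A/B (payoff 1)
  P2 vs A: payoffs [4, 0] → best response X (payoff 4)
  P2 vs B: payoffs [5, 5] → best response X/Y (payoff 5)
Mutual best responses: (A,X), (B,Y) → Nash equilibria.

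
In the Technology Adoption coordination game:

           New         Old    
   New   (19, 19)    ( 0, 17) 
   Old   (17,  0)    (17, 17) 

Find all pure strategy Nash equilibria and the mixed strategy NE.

Pure NE: (New, New) and (Old, Old); Mixed NE: p = 0.8947, q = 0.8947

Work:
Check pure NE:
(New, New): (19, 19) - no unilateral deviation beneficial
(Old, Old): (17, 17) - no unilateral deviation beneficial
Mixed NE: P1 plays New with p = 0.8947, P2 plays New with q = 0.8947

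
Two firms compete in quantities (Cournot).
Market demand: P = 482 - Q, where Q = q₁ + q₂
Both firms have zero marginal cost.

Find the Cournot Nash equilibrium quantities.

q₁* = q₂* = 160.67; P* = 160.67

Work:
Profit: π_i = P·q_i = (a - q_i - q_j)·q_i
FOC: ∂π_i/∂q_i = a - 2q_i - q_j = 0
Reaction function: q_i = (482 - q_j)/2
Symmetry: q* = 482/3 = 160.67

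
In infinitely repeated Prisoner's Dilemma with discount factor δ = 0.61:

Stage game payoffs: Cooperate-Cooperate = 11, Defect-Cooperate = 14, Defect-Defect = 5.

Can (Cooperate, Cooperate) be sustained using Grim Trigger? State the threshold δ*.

δ* = 0.3333; since δ = 0.61 ≥ 0.3333, cooperation can be sustained

Work:
For Grim Trigger:
Cooperate forever: 11/(1-δ)
Defect then punished: 14 + 5·δ/(1-δ)
Need: 11/(1-δ) ≥ 14 + 5·δ/(1-δ)
Solving: δ ≥ (T-R)/(T-P) = (14-11)/(14-5) = 0.3333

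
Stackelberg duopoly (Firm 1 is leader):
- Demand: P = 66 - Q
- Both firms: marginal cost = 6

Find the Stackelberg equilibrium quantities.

q₁* (leader) = 30.0, q₂* (follower) = 15.0

Work:
Follower's reaction: q₂ = (a - c - q₁)/2
Leader substitutes: π₁ = q₁·(a - q₁ - (a-c-q₁)/2 - c)
FOC: q₁* = (66 - 6)/2 = 30.00
Then: q₂* = (66 - 6 - 30.0)/2 = 15.00
Leader has first-mover advantage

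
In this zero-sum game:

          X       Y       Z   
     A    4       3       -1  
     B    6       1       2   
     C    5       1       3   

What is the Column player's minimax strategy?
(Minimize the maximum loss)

Column should play Y or Z (all achieve the minimum), value = 3

Work:
Column player minimizes Row's maximum payoff:
Column X: max payoff to Row = 6
Column Y: max payoff to Row = 3
Column Z: max payoff to Row = 3
Minimum is 3, achieved by columns Y, Z (tied).
Each of Y or Z is a minimax strategy.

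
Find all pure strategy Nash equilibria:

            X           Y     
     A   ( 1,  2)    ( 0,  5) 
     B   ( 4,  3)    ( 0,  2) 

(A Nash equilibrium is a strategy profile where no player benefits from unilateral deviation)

Nash equilibrium: (A, Y), (B, X)

Work:
Best responses:
  P1 vs X: payoffs [1, 4] → best response B (payoff 4)
  P1 vs Y: payoffs [0, 0] → best response A/B (payoff 0)
  P2 vs A: payoffs [2, 5] → best response Y (payoff 5)
  P2 vs B: payoffs [3, 2] → best response X (payoff 3)
Mutual best responses: (A,Y), (B,X) → Nash equilibria.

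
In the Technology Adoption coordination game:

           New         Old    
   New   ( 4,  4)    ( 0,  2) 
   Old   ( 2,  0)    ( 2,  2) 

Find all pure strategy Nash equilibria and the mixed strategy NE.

Pure NE: (New, New) and (Old, Old); Mixed NE: p = 0.5, q = 0.5

Work:
Check pure NE:
(New, New): (4, 4) - no unilateral deviation beneficial
(Old, Old): (2, 2) - no unilateral deviation beneficial
Mixed NE: P1 plays New with p = 0.5, P2 plays New with q = 0.5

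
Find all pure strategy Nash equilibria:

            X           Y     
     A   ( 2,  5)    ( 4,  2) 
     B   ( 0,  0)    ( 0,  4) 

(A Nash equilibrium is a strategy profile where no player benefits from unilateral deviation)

Nash equilibrium: (A, X)

Work:
Best responses:
  P1 vs X: payoffs [2, 0] → best response A (payoff 2)
  P1 vs Y: payoffs [4, 0] → best response A (payoff 4)
  P2 vs A: payoffs [5, 2] → best response X (payoff 5)
  P2 vs B: payoffs [0, 4] → best response Y (payoff 4)
Mutual best responses: (A,X) → Nash equilibria.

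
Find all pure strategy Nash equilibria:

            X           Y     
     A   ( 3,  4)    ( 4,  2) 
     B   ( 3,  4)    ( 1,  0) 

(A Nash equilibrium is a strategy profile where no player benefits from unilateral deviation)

Nash equilibrium: (A, X), (B, X)

Work:
Best responses:
  P1 vs X: payoffs [3, 3] → best response A/B (payoff 3)
  P1 vs Y: payoffs [4, 1] → best response A (payoff 4)
  P2 vs A: payoffs [4, 2] → best response X (payoff 4)
  P2 vs B: payoffs [4, 0] → best response X (payoff 4)
Mutual best responses: (A,X), (B,X) → Nash equilibria.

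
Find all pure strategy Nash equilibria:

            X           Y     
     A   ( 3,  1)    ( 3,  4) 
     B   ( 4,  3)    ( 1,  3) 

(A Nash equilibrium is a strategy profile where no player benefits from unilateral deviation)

Nash equilibrium: (A, Y), (B, X)

Work:
Best responses:
  P1 vs X: payoffs [3, 4] → best response B (payoff 4)
  P1 vs Y: payoffs [3, 1] → best response A (payoff 3)
  P2 vs A: payoffs [1, 4] → best response Y (payoff 4)
  P2 vs B: payoffs [3, 3] → best response X/Y (payoff 3)
Mutual best responses: (A,Y), (B,X) → Nash equilibria.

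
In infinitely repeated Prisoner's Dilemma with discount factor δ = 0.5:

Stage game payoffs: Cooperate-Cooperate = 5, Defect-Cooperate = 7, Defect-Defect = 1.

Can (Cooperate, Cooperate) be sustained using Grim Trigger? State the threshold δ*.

δ* = 0.3333; since δ = 0.5 ≥ 0.3333, cooperation can be sustained

Work:
For Grim Trigger:
Cooperate forever: 5/(1-δ)
Defect then punished: 7 + 1·δ/(1-δ)
Need: 5/(1-δ) ≥ 7 + 1·δ/(1-δ)
Solving: δ ≥ (T-R)/(T-P) = (7-5)/(7-1) = 0.3333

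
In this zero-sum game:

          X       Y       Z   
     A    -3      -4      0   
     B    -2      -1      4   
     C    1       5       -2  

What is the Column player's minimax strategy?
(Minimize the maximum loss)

Column should play X, value = 1

Work:
Column player minimizes Row's maximum payoff:
Column X: max payoff to Row = 1
Column Y: max payoff to Row = 5
Column Z: max payoff to Row = 4
Minimum is 1, achieved by column X.
Minimax strategy: X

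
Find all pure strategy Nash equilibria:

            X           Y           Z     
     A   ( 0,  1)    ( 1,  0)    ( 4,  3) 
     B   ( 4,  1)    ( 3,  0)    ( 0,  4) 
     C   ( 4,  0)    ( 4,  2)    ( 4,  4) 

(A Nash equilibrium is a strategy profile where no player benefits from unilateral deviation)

Nash equilibrium: (A, Z), (C, Z)

Work:
Best responses:
  P1 vs X: payoffs [0, 4, 4] → best response B/C (payoff 4)
  P1 vs Y: payoffs [1, 3, 4] → best response C (payoff 4)
  P1 vs Z: payoffs [4, 0, 4] → best response A/C (payoff 4)
  P2 vs A: payoffs [1, 0, 3] → best response Z (payoff 3)
  P2 vs B: payoffs [1, 0, 4] → best response Z (payoff 4)
  P2 vs C: payoffs [0, 2, 4] → best response Z (payoff 4)
Mutual best responses: (A,Z), (C,Z) → Nash equilibria.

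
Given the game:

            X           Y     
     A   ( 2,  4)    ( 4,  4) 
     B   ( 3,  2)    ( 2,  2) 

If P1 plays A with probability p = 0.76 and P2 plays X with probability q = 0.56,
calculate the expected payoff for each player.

E[P1] = 2.8032, E[P2] = 3.52

Work:
E[P1] = p·q·π₁(A,X) + p·(1-q)·π₁(A,Y) + (1-p)·q·π₁(B,X) + (1-p)·(1-q)·π₁(B,Y)
= 0.76·0.56·2 + 0.76·0.44·4 + 0.24·0.56·3 + 0.24·0.44·2
= 2.8032

E[P2] = 3.52 (similar calculation)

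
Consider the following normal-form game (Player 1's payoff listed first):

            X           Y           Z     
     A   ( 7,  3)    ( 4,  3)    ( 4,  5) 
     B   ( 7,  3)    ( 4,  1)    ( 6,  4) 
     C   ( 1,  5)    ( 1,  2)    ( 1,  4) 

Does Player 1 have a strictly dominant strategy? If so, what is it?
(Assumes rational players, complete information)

No strictly dominant strategy exists for Player 1

Work:
A strategy strictly dominates another if it gives a strictly higher payoff against every opponent action. Compare each pair of P1's strategies column-by-column:
  A vs B: [7 vs 7, 4 vs 4, 4 vs 6] → A does not strictly dominate B (column X: 7 ≤ 7)
  A vs C: [7 vs 1, 4 vs 1, 4 vs 1] → A strictly dominates C
  B vs A: [7 vs 7, 4 vs 4, 6 vs 4] → B does not strictly dominate A (column X: 7 ≤ 7)
  B vs C: [7 vs 1, 4 vs 1, 6 vs 1] → B strictly dominates C
  C vs A: [1 vs 7, 1 vs 4, 1 vs 4] → C does not strictly dominate A (column X: 1 ≤ 7)
  C vs B: [1 vs 7, 1 vs 4, 1 vs 6] → C does not strictly dominate B (column X: 1 ≤ 7)
No single strategy strictly dominates all others → no strictly dominant strategy.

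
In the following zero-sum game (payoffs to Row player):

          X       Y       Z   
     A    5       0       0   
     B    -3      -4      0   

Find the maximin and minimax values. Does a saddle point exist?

Maximin = 0, Minimax = 0, Saddle: True

Work:
Row minimums: [0, -4] → maximin = 0
Column maximums: [5, 0, 0] → minimax = 0
Saddle point exists! Game value = 0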